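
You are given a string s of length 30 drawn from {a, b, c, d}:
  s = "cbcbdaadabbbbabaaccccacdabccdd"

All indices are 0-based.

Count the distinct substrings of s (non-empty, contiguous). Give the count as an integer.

rank→(start, suffix):
  0 → (15, 'aaccccacdabccdd')
  1 → (5, 'aadabbbbabaaccccacdabccdd')
  2 → (13, 'abaaccccacdabccdd')
  3 → (8, 'abbbbabaaccccacdabccdd')
  4 → (24, 'abccdd')
  5 → (16, 'accccacdabccdd')
  6 → (21, 'acdabccdd')
  7 → (6, 'adabbbbabaaccccacdabccdd')
  8 → (14, 'baaccccacdabccdd')
  9 → (12, 'babaaccccacdabccdd')
  10 → (11, 'bbabaaccccacdabccdd')
  11 → (10, 'bbbabaaccccacdabccdd')
  12 → (9, 'bbbbabaaccccacdabccdd')
  13 → (1, 'bcbdaadabbbbabaaccccacdabccdd')
  14 → (25, 'bccdd')
  15 → (3, 'bdaadabbbbabaaccccacdabccdd')
  16 → (20, 'cacdabccdd')
  17 → (0, 'cbcbdaadabbbbabaaccccacdabccdd')
  18 → (2, 'cbdaadabbbbabaaccccacdabccdd')
  19 → (19, 'ccacdabccdd')
  20 → (18, 'cccacdabccdd')
  21 → (17, 'ccccacdabccdd')
  22 → (26, 'ccdd')
  23 → (22, 'cdabccdd')
  24 → (27, 'cdd')
  25 → (29, 'd')
  26 → (4, 'daadabbbbabaaccccacdabccdd')
  27 → (7, 'dabbbbabaaccccacdabccdd')
  28 → (23, 'dabccdd')
  29 → (28, 'dd')

SA = [15, 5, 13, 8, 24, 16, 21, 6, 14, 12, 11, 10, 9, 1, 25, 3, 20, 0, 2, 19, 18, 17, 26, 22, 27, 29, 4, 7, 23, 28]
rank  pair      lcp
   1  s[15:],s[5:]  2  'aa'
   2  s[5:],s[13:]  1  'a'
   3  s[13:],s[8:]  2  'ab'
   4  s[8:],s[24:]  2  'ab'
   5  s[24:],s[16:]  1  'a'
   6  s[16:],s[21:]  2  'ac'
   7  s[21:],s[6:]  1  'a'
   8  s[6:],s[14:]  0  ''
   9  s[14:],s[12:]  2  'ba'
  10  s[12:],s[11:]  1  'b'
  11  s[11:],s[10:]  2  'bb'
  12  s[10:],s[9:]  3  'bbb'
  13  s[9:],s[1:]  1  'b'
  14  s[1:],s[25:]  2  'bc'
  15  s[25:],s[3:]  1  'b'
  16  s[3:],s[20:]  0  ''
  17  s[20:],s[0:]  1  'c'
  18  s[0:],s[2:]  2  'cb'
  19  s[2:],s[19:]  1  'c'
  20  s[19:],s[18:]  2  'cc'
  21  s[18:],s[17:]  3  'ccc'
  22  s[17:],s[26:]  2  'cc'
  23  s[26:],s[22:]  1  'c'
  24  s[22:],s[27:]  2  'cd'
  25  s[27:],s[29:]  0  ''
  26  s[29:],s[4:]  1  'd'
  27  s[4:],s[7:]  2  'da'
  28  s[7:],s[23:]  3  'dab'
  29  s[23:],s[28:]  1  'd'

n(n+1)/2 = 30·31/2 = 465
Σ LCP = 0 + 2 + 1 + 2 + 2 + 1 + 2 + 1 + 0 + 2 + 1 + 2 + 3 + 1 + 2 + 1 + 0 + 1 + 2 + 1 + 2 + 3 + 2 + 1 + 2 + 0 + 1 + 2 + 3 + 1 = 44
distinct = 465 − 44 = 421

421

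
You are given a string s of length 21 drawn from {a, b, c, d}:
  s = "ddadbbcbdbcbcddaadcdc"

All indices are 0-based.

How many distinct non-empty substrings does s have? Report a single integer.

rank→(start, suffix):
  0 → (15, 'aadcdc')
  1 → (2, 'adbbcbdbcbcddaadcdc')
  2 → (16, 'adcdc')
  3 → (4, 'bbcbdbcbcddaadcdc')
  4 → (9, 'bcbcddaadcdc')
  5 → (5, 'bcbdbcbcddaadcdc')
  6 → (11, 'bcddaadcdc')
  7 → (7, 'bdbcbcddaadcdc')
  8 → (20, 'c')
  9 → (10, 'cbcddaadcdc')
  10 → (6, 'cbdbcbcddaadcdc')
  11 → (18, 'cdc')
  12 → (12, 'cddaadcdc')
  13 → (14, 'daadcdc')
  14 → (1, 'dadbbcbdbcbcddaadcdc')
  15 → (3, 'dbbcbdbcbcddaadcdc')
  16 → (8, 'dbcbcddaadcdc')
  17 → (19, 'dc')
  18 → (17, 'dcdc')
  19 → (13, 'ddaadcdc')
  20 → (0, 'ddadbbcbdbcbcddaadcdc')

SA = [15, 2, 16, 4, 9, 5, 11, 7, 20, 10, 6, 18, 12, 14, 1, 3, 8, 19, 17, 13, 0]
[i] adj suffixes → lcp
  [1] 15/2 → 1 ('a')
  [2] 2/16 → 2 ('ad')
  [3] 16/4 → 0 ('')
  [4] 4/9 → 1 ('b')
  [5] 9/5 → 3 ('bcb')
  [6] 5/11 → 2 ('bc')
  [7] 11/7 → 1 ('b')
  [8] 7/20 → 0 ('')
  [9] 20/10 → 1 ('c')
  [10] 10/6 → 2 ('cb')
  [11] 6/18 → 1 ('c')
  [12] 18/12 → 2 ('cd')
  [13] 12/14 → 0 ('')
  [14] 14/1 → 2 ('da')
  [15] 1/3 → 1 ('d')
  [16] 3/8 → 2 ('db')
  [17] 8/19 → 1 ('d')
  [18] 19/17 → 2 ('dc')
  [19] 17/13 → 1 ('d')
  [20] 13/0 → 3 ('dda')

n(n+1)/2 = 21·22/2 = 231
Σ LCP = 0 + 1 + 2 + 0 + 1 + 3 + 2 + 1 + 0 + 1 + 2 + 1 + 2 + 0 + 2 + 1 + 2 + 1 + 2 + 1 + 3 = 28
distinct = 231 − 28 = 203

203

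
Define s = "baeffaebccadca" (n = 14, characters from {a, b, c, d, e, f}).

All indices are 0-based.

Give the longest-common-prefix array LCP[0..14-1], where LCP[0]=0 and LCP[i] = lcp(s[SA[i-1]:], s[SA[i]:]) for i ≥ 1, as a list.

rank | idx | suffix
   0 |  13 | a
   1 |  10 | adca
   2 |   5 | aebccadca
   3 |   1 | aeffaebccadca
   4 |   0 | baeffaebccadca
   5 |   7 | bccadca
   6 |  12 | ca
   7 |   9 | cadca
   8 |   8 | ccadca
   9 |  11 | dca
  10 |   6 | ebccadca
  11 |   2 | effaebccadca
  12 |   4 | faebccadca
  13 |   3 | ffaebccadca

SA = [13, 10, 5, 1, 0, 7, 12, 9, 8, 11, 6, 2, 4, 3]
[i] adj suffixes → lcp
  [1] 13/10 → 1 ('a')
  [2] 10/5 → 1 ('a')
  [3] 5/1 → 2 ('ae')
  [4] 1/0 → 0 ('')
  [5] 0/7 → 1 ('b')
  [6] 7/12 → 0 ('')
  [7] 12/9 → 2 ('ca')
  [8] 9/8 → 1 ('c')
  [9] 8/11 → 0 ('')
  [10] 11/6 → 0 ('')
  [11] 6/2 → 1 ('e')
  [12] 2/4 → 0 ('')
  [13] 4/3 → 1 ('f')

[0, 1, 1, 2, 0, 1, 0, 2, 1, 0, 0, 1, 0, 1]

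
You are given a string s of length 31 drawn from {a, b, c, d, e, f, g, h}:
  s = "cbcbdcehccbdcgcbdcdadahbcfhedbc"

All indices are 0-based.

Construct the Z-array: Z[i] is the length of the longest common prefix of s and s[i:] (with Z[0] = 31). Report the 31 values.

[31, 0, 2, 0, 0, 1, 0, 0, 1, 2, 0, 0, 1, 0, 2, 0, 0, 1, 0, 0, 0, 0, 0, 0, 1, 0, 0, 0, 0, 0, 1]

Z[0]=31
i=1: outside box; Z[1]=0
i=2: outside box; Z[2]=2 scan→box=[2,4)
i=3: min(r-i=1, Z[1]=0)=0; Z[3]=0
i=4: outside box; Z[4]=0
i=5: outside box; Z[5]=1 scan→box=[5,6)
i=6: outside box; Z[6]=0
i=7: outside box; Z[7]=0
i=8: outside box; Z[8]=1 scan→box=[8,9)
i=9: outside box; Z[9]=2 scan→box=[9,11)
i=10: min(r-i=1, Z[1]=0)=0; Z[10]=0
i=11: outside box; Z[11]=0
i=12: outside box; Z[12]=1 scan→box=[12,13)
i=13: outside box; Z[13]=0
i=14: outside box; Z[14]=2 scan→box=[14,16)
i=15: min(r-i=1, Z[1]=0)=0; Z[15]=0
i=16: outside box; Z[16]=0
i=17: outside box; Z[17]=1 scan→box=[17,18)
i=18: outside box; Z[18]=0
i=19: outside box; Z[19]=0
i=20: outside box; Z[20]=0
i=21: outside box; Z[21]=0
i=22: outside box; Z[22]=0
i=23: outside box; Z[23]=0
i=24: outside box; Z[24]=1 scan→box=[24,25)
i=25: outside box; Z[25]=0
i=26: outside box; Z[26]=0
i=27: outside box; Z[27]=0
i=28: outside box; Z[28]=0
i=29: outside box; Z[29]=0
i=30: outside box; Z[30]=1 scan→box=[30,31)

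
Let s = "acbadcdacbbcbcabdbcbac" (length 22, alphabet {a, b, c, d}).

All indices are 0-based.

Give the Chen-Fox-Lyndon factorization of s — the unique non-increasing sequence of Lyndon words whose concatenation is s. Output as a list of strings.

["acbadcdacbbcbc", "abdbcbac"]

emit factor 1: 'acbadcdacbbcbc' (i=0, period=14)
emit factor 2: 'abdbcbac' (i=14, period=8)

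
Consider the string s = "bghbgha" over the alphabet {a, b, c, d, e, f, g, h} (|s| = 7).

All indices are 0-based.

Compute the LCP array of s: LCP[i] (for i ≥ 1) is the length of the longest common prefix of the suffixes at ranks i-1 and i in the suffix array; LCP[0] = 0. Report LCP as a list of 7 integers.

sorted suffixes:
  #0 SA[0]=6  'a'
  #1 SA[1]=3  'bgha'
  #2 SA[2]=0  'bghbgha'
  #3 SA[3]=4  'gha'
  #4 SA[4]=1  'ghbgha'
  #5 SA[5]=5  'ha'
  #6 SA[6]=2  'hbgha'

SA = [6, 3, 0, 4, 1, 5, 2]
rank  pair      lcp
   1  s[6:],s[3:]  0  ''
   2  s[3:],s[0:]  3  'bgh'
   3  s[0:],s[4:]  0  ''
   4  s[4:],s[1:]  2  'gh'
   5  s[1:],s[5:]  0  ''
   6  s[5:],s[2:]  1  'h'

[0, 0, 3, 0, 2, 0, 1]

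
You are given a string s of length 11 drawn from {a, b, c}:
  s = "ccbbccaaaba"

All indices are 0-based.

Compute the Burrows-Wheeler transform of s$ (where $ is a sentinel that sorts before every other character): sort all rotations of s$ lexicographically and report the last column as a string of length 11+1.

rank  rotation      last
    0  $ccbbccaaaba  a
    1  a$ccbbccaaab  b
    2  aaaba$ccbbcc  c
    3  aaba$ccbbcca  a
    4  aba$ccbbccaa  a
    5  ba$ccbbccaaa  a
    6  bbccaaaba$cc  c
    7  bccaaaba$ccb  b
    8  caaaba$ccbbc  c
    9  cbbccaaaba$c  c
   10  ccaaaba$ccbb  b
   11  ccbbccaaaba$  $

abcaaacbccb$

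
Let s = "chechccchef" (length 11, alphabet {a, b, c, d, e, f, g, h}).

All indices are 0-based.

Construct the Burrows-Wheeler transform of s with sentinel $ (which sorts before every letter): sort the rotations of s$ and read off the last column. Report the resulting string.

rank  rotation      last
    0  $chechccchef  f
    1  ccchef$chech  h
    2  cchef$chechc  c
    3  chccchef$che  e
    4  chechccchef$  $
    5  chef$chechcc  c
    6  echccchef$ch  h
    7  ef$chechccch  h
    8  f$chechccche  e
    9  hccchef$chec  c
   10  hechccchef$c  c
   11  hef$chechccc  c

fhce$chheccc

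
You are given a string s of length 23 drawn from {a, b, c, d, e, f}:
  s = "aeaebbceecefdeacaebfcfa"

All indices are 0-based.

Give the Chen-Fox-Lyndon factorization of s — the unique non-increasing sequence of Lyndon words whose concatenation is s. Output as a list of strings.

["aeaebbceecefde", "acaebfcf", "a"]

emit factor 1: 'aeaebbceecefde' (i=0, period=14)
emit factor 2: 'acaebfcf' (i=14, period=8)
emit factor 3: 'a' (i=22, period=1)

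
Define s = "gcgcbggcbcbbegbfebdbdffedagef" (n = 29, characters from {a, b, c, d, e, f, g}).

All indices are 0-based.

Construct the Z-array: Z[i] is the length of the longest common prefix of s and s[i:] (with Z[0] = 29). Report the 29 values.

Z[0]=29
i=1: i≥r, start 0; Z[1]=0
i=2: i≥r, start 0; Z[2]=2 grow→box=[2,4)
i=3: min(r-i=1, Z[1]=0)=0; Z[3]=0
i=4: i≥r, start 0; Z[4]=0
i=5: i≥r, start 0; Z[5]=1 grow→box=[5,6)
i=6: i≥r, start 0; Z[6]=2 grow→box=[6,8)
i=7: min(r-i=1, Z[1]=0)=0; Z[7]=0
i=8: i≥r, start 0; Z[8]=0
i=9: i≥r, start 0; Z[9]=0
i=10: i≥r, start 0; Z[10]=0
i=11: i≥r, start 0; Z[11]=0
i=12: i≥r, start 0; Z[12]=0
i=13: i≥r, start 0; Z[13]=1 grow→box=[13,14)
i=14: i≥r, start 0; Z[14]=0
i=15: i≥r, start 0; Z[15]=0
i=16: i≥r, start 0; Z[16]=0
i=17: i≥r, start 0; Z[17]=0
i=18: i≥r, start 0; Z[18]=0
i=19: i≥r, start 0; Z[19]=0
i=20: i≥r, start 0; Z[20]=0
i=21: i≥r, start 0; Z[21]=0
i=22: i≥r, start 0; Z[22]=0
i=23: i≥r, start 0; Z[23]=0
i=24: i≥r, start 0; Z[24]=0
i=25: i≥r, start 0; Z[25]=0
i=26: i≥r, start 0; Z[26]=1 grow→box=[26,27)
i=27: i≥r, start 0; Z[27]=0
i=28: i≥r, start 0; Z[28]=0

[29, 0, 2, 0, 0, 1, 2, 0, 0, 0, 0, 0, 0, 1, 0, 0, 0, 0, 0, 0, 0, 0, 0, 0, 0, 0, 1, 0, 0]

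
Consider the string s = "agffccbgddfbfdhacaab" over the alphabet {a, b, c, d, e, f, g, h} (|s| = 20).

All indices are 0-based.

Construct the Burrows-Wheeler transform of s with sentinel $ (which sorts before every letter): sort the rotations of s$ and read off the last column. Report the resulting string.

bcah$afcacfgdfdfbgbad

rank  rotation               last
    0  $agffccbgddfbfdhacaab  b
    1  aab$agffccbgddfbfdhac  c
    2  ab$agffccbgddfbfdhaca  a
    3  acaab$agffccbgddfbfdh  h
    4  agffccbgddfbfdhacaab$  $
    5  b$agffccbgddfbfdhacaa  a
    6  bfdhacaab$agffccbgddf  f
    7  bgddfbfdhacaab$agffcc  c
    8  caab$agffccbgddfbfdha  a
    9  cbgddfbfdhacaab$agffc  c
   10  ccbgddfbfdhacaab$agff  f
   11  ddfbfdhacaab$agffccbg  g
   12  dfbfdhacaab$agffccbgd  d
   13  dhacaab$agffccbgddfbf  f
   14  fbfdhacaab$agffccbgdd  d
   15  fccbgddfbfdhacaab$agf  f
   16  fdhacaab$agffccbgddfb  b
   17  ffccbgddfbfdhacaab$ag  g
   18  gddfbfdhacaab$agffccb  b
   19  gffccbgddfbfdhacaab$a  a
   20  hacaab$agffccbgddfbfd  d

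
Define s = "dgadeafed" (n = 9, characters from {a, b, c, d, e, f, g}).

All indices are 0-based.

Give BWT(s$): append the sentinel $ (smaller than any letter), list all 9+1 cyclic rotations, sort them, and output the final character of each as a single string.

dgeea$dfad

rank  rotation    last
    0  $dgadeafed  d
    1  adeafed$dg  g
    2  afed$dgade  e
    3  d$dgadeafe  e
    4  deafed$dga  a
    5  dgadeafed$  $
    6  eafed$dgad  d
    7  ed$dgadeaf  f
    8  fed$dgadea  a
    9  gadeafed$d  d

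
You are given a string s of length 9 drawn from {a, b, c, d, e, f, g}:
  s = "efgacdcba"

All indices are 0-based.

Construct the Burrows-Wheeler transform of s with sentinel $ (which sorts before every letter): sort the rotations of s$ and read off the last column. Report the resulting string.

rank  rotation    last
    0  $efgacdcba  a
    1  a$efgacdcb  b
    2  acdcba$efg  g
    3  ba$efgacdc  c
    4  cba$efgacd  d
    5  cdcba$efga  a
    6  dcba$efgac  c
    7  efgacdcba$  $
    8  fgacdcba$e  e
    9  gacdcba$ef  f

abgcdac$ef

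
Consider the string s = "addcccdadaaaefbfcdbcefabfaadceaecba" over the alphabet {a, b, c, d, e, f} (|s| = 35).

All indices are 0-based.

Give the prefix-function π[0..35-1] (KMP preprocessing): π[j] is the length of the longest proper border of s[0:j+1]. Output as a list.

[0, 0, 0, 0, 0, 0, 0, 1, 2, 1, 1, 1, 0, 0, 0, 0, 0, 0, 0, 0, 0, 0, 1, 0, 0, 1, 1, 2, 0, 0, 1, 0, 0, 0, 1]

π[0] = 0
j=1 s[j]='d': π[1]=0 (border '')
j=2 s[j]='d': π[2]=0 (border '')
j=3 s[j]='c': π[3]=0 (border '')
j=4 s[j]='c': π[4]=0 (border '')
j=5 s[j]='c': π[5]=0 (border '')
j=6 s[j]='d': π[6]=0 (border '')
j=7 s[j]='a': π[7]=1 (border 'a')
j=8 s[j]='d': π[8]=2 (border 'ad')
j=9 s[j]='a': k: 2→0; π[9]=1 (border 'a')
j=10 s[j]='a': k: 1→0; π[10]=1 (border 'a')
j=11 s[j]='a': k: 1→0; π[11]=1 (border 'a')
j=12 s[j]='e': k: 1→0; π[12]=0 (border '')
j=13 s[j]='f': π[13]=0 (border '')
j=14 s[j]='b': π[14]=0 (border '')
j=15 s[j]='f': π[15]=0 (border '')
j=16 s[j]='c': π[16]=0 (border '')
j=17 s[j]='d': π[17]=0 (border '')
j=18 s[j]='b': π[18]=0 (border '')
j=19 s[j]='c': π[19]=0 (border '')
j=20 s[j]='e': π[20]=0 (border '')
j=21 s[j]='f': π[21]=0 (border '')
j=22 s[j]='a': π[22]=1 (border 'a')
j=23 s[j]='b': k: 1→0; π[23]=0 (border '')
j=24 s[j]='f': π[24]=0 (border '')
j=25 s[j]='a': π[25]=1 (border 'a')
j=26 s[j]='a': k: 1→0; π[26]=1 (border 'a')
j=27 s[j]='d': π[27]=2 (border 'ad')
j=28 s[j]='c': k: 2→0; π[28]=0 (border '')
j=29 s[j]='e': π[29]=0 (border '')
j=30 s[j]='a': π[30]=1 (border 'a')
j=31 s[j]='e': k: 1→0; π[31]=0 (border '')
j=32 s[j]='c': π[32]=0 (border '')
j=33 s[j]='b': π[33]=0 (border '')
j=34 s[j]='a': π[34]=1 (border 'a')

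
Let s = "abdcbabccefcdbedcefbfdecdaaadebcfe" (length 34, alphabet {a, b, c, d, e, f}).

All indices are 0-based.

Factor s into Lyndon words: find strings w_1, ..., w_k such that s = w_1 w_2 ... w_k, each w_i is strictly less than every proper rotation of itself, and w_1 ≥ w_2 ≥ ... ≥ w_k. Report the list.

["abdcb", "abccefcdbedcefbfdecd", "aaadebcfe"]

emit factor 1: 'abdcb' (i=0, period=5)
emit factor 2: 'abccefcdbedcefbfdecd' (i=5, period=20)
emit factor 3: 'aaadebcfe' (i=25, period=9)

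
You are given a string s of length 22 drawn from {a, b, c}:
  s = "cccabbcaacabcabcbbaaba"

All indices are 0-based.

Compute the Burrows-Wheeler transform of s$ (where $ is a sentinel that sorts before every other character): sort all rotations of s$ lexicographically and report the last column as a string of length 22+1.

rank  rotation                 last
    0  $cccabbcaacabcabcbbaaba  a
    1  a$cccabbcaacabcabcbbaab  b
    2  aaba$cccabbcaacabcabcbb  b
    3  aacabcabcbbaaba$cccabbc  c
    4  aba$cccabbcaacabcabcbba  a
    5  abbcaacabcabcbbaaba$ccc  c
    6  abcabcbbaaba$cccabbcaac  c
    7  abcbbaaba$cccabbcaacabc  c
    8  acabcabcbbaaba$cccabbca  a
    9  ba$cccabbcaacabcabcbbaa  a
   10  baaba$cccabbcaacabcabcb  b
   11  bbaaba$cccabbcaacabcabc  c
   12  bbcaacabcabcbbaaba$ccca  a
   13  bcaacabcabcbbaaba$cccab  b
   14  bcabcbbaaba$cccabbcaaca  a
   15  bcbbaaba$cccabbcaacabca  a
   16  caacabcabcbbaaba$cccabb  b
   17  cabbcaacabcabcbbaaba$cc  c
   18  cabcabcbbaaba$cccabbcaa  a
   19  cabcbbaaba$cccabbcaacab  b
   20  cbbaaba$cccabbcaacabcab  b
   21  ccabbcaacabcabcbbaaba$c  c
   22  cccabbcaacabcabcbbaaba$  $

abbcacccaabcabaabcabbc$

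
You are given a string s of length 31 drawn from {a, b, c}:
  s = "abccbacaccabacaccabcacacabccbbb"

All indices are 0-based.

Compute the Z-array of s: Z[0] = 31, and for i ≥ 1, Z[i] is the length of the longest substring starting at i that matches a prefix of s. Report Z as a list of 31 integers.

Z[0]=31
i=1: i≥r, start 0; Z[1]=0
i=2: i≥r, start 0; Z[2]=0
i=3: i≥r, start 0; Z[3]=0
i=4: i≥r, start 0; Z[4]=0
i=5: i≥r, start 0; Z[5]=1 extend→box=[5,6)
i=6: i≥r, start 0; Z[6]=0
i=7: i≥r, start 0; Z[7]=1 extend→box=[7,8)
i=8: i≥r, start 0; Z[8]=0
i=9: i≥r, start 0; Z[9]=0
i=10: i≥r, start 0; Z[10]=2 extend→box=[10,12)
i=11: min(r-i=1, Z[1]=0)=0; Z[11]=0
i=12: i≥r, start 0; Z[12]=1 extend→box=[12,13)
i=13: i≥r, start 0; Z[13]=0
i=14: i≥r, start 0; Z[14]=1 extend→box=[14,15)
i=15: i≥r, start 0; Z[15]=0
i=16: i≥r, start 0; Z[16]=0
i=17: i≥r, start 0; Z[17]=3 extend→box=[17,20)
i=18: min(r-i=2, Z[1]=0)=0; Z[18]=0
i=19: min(r-i=1, Z[2]=0)=0; Z[19]=0
i=20: i≥r, start 0; Z[20]=1 extend→box=[20,21)
i=21: i≥r, start 0; Z[21]=0
i=22: i≥r, start 0; Z[22]=1 extend→box=[22,23)
i=23: i≥r, start 0; Z[23]=0
i=24: i≥r, start 0; Z[24]=5 extend→box=[24,29)
i=25: min(r-i=4, Z[1]=0)=0; Z[25]=0
i=26: min(r-i=3, Z[2]=0)=0; Z[26]=0
i=27: min(r-i=2, Z[3]=0)=0; Z[27]=0
i=28: min(r-i=1, Z[4]=0)=0; Z[28]=0
i=29: i≥r, start 0; Z[29]=0
i=30: i≥r, start 0; Z[30]=0

[31, 0, 0, 0, 0, 1, 0, 1, 0, 0, 2, 0, 1, 0, 1, 0, 0, 3, 0, 0, 1, 0, 1, 0, 5, 0, 0, 0, 0, 0, 0]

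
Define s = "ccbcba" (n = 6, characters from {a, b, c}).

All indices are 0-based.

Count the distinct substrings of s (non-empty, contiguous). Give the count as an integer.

17

rank | idx | suffix
   0 |   5 | a
   1 |   4 | ba
   2 |   2 | bcba
   3 |   3 | cba
   4 |   1 | cbcba
   5 |   0 | ccbcba

SA = [5, 4, 2, 3, 1, 0]
rank  pair      lcp
   1  s[5:],s[4:]  0  ''
   2  s[4:],s[2:]  1  'b'
   3  s[2:],s[3:]  0  ''
   4  s[3:],s[1:]  2  'cb'
   5  s[1:],s[0:]  1  'c'

n(n+1)/2 = 6·7/2 = 21
Σ LCP = 0 + 0 + 1 + 0 + 2 + 1 = 4
distinct = 21 − 4 = 17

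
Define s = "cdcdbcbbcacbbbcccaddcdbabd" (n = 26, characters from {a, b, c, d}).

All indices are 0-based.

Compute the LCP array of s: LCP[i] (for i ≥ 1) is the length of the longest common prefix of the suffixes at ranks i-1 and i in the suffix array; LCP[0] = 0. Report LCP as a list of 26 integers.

[0, 1, 1, 0, 1, 2, 3, 1, 2, 2, 1, 0, 2, 1, 3, 1, 2, 1, 3, 2, 0, 1, 2, 1, 4, 1]

rank→(start, suffix):
  0 → (23, 'abd')
  1 → (9, 'acbbbcccaddcdbabd')
  2 → (17, 'addcdbabd')
  3 → (22, 'babd')
  4 → (11, 'bbbcccaddcdbabd')
  5 → (6, 'bbcacbbbcccaddcdbabd')
  6 → (12, 'bbcccaddcdbabd')
  7 → (7, 'bcacbbbcccaddcdbabd')
  8 → (4, 'bcbbcacbbbcccaddcdbabd')
  9 → (13, 'bcccaddcdbabd')
  10 → (24, 'bd')
  11 → (8, 'cacbbbcccaddcdbabd')
  12 → (16, 'caddcdbabd')
  13 → (10, 'cbbbcccaddcdbabd')
  14 → (5, 'cbbcacbbbcccaddcdbabd')
  15 → (15, 'ccaddcdbabd')
  16 → (14, 'cccaddcdbabd')
  17 → (20, 'cdbabd')
  18 → (2, 'cdbcbbcacbbbcccaddcdbabd')
  19 → (0, 'cdcdbcbbcacbbbcccaddcdbabd')
  20 → (25, 'd')
  21 → (21, 'dbabd')
  22 → (3, 'dbcbbcacbbbcccaddcdbabd')
  23 → (19, 'dcdbabd')
  24 → (1, 'dcdbcbbcacbbbcccaddcdbabd')
  25 → (18, 'ddcdbabd')

SA = [23, 9, 17, 22, 11, 6, 12, 7, 4, 13, 24, 8, 16, 10, 5, 15, 14, 20, 2, 0, 25, 21, 3, 19, 1, 18]
i: (SA[i-1],SA[i]) lcp shared
  1: (23,9) 1 'a'
  2: (9,17) 1 'a'
  3: (17,22) 0 ''
  4: (22,11) 1 'b'
  5: (11,6) 2 'bb'
  6: (6,12) 3 'bbc'
  7: (12,7) 1 'b'
  8: (7,4) 2 'bc'
  9: (4,13) 2 'bc'
  10: (13,24) 1 'b'
  11: (24,8) 0 ''
  12: (8,16) 2 'ca'
  13: (16,10) 1 'c'
  14: (10,5) 3 'cbb'
  15: (5,15) 1 'c'
  16: (15,14) 2 'cc'
  17: (14,20) 1 'c'
  18: (20,2) 3 'cdb'
  19: (2,0) 2 'cd'
  20: (0,25) 0 ''
  21: (25,21) 1 'd'
  22: (21,3) 2 'db'
  23: (3,19) 1 'd'
  24: (19,1) 4 'dcdb'
  25: (1,18) 1 'd'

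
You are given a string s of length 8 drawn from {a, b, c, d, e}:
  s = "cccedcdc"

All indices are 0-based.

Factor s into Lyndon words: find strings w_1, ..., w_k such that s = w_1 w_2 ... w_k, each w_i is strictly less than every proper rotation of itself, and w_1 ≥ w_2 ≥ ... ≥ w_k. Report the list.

["cccedcd", "c"]

emit factor 1: 'cccedcd' (i=0, period=7)
emit factor 2: 'c' (i=7, period=1)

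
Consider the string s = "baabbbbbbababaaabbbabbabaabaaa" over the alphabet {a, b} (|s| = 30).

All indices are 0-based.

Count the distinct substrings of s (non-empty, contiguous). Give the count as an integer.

rank | idx | suffix
   0 |  29 | a
   1 |  28 | aa
   2 |  27 | aaa
   3 |  13 | aaabbbabbabaabaaa
   4 |  24 | aabaaa
   5 |  14 | aabbbabbabaabaaa
   6 |   1 | aabbbbbbababaaabbbabbabaabaaa
   7 |  25 | abaaa
   8 |  11 | abaaabbbabbabaabaaa
   9 |  22 | abaabaaa
  10 |   9 | ababaaabbbabbabaabaaa
  11 |  19 | abbabaabaaa
  12 |  15 | abbbabbabaabaaa
  13 |   2 | abbbbbbababaaabbbabbabaabaaa
  14 |  26 | baaa
  15 |  12 | baaabbbabbabaabaaa
  16 |  23 | baabaaa
  17 |   0 | baabbbbbbababaaabbbabbabaabaaa
  18 |  10 | babaaabbbabbabaabaaa
  19 |  21 | babaabaaa
  20 |   8 | bababaaabbbabbabaabaaa
  21 |  18 | babbabaabaaa
  22 |  20 | bbabaabaaa
  23 |   7 | bbababaaabbbabbabaabaaa
  24 |  17 | bbabbabaabaaa
  25 |   6 | bbbababaaabbbabbabaabaaa
  26 |  16 | bbbabbabaabaaa
  27 |   5 | bbbbababaaabbbabbabaabaaa
  28 |   4 | bbbbbababaaabbbabbabaabaaa
  29 |   3 | bbbbbbababaaabbbabbabaabaaa

SA = [29, 28, 27, 13, 24, 14, 1, 25, 11, 22, 9, 19, 15, 2, 26, 12, 23, 0, 10, 21, 8, 18, 20, 7, 17, 6, 16, 5, 4, 3]
rank  pair      lcp
   1  s[29:],s[28:]  1  'a'
   2  s[28:],s[27:]  2  'aa'
   3  s[27:],s[13:]  3  'aaa'
   4  s[13:],s[24:]  2  'aa'
   5  s[24:],s[14:]  3  'aab'
   6  s[14:],s[1:]  5  'aabbb'
   7  s[1:],s[25:]  1  'a'
   8  s[25:],s[11:]  5  'abaaa'
   9  s[11:],s[22:]  4  'abaa'
  10  s[22:],s[9:]  3  'aba'
  11  s[9:],s[19:]  2  'ab'
  12  s[19:],s[15:]  3  'abb'
  13  s[15:],s[2:]  4  'abbb'
  14  s[2:],s[26:]  0  ''
  15  s[26:],s[12:]  4  'baaa'
  16  s[12:],s[23:]  3  'baa'
  17  s[23:],s[0:]  4  'baab'
  18  s[0:],s[10:]  2  'ba'
  19  s[10:],s[21:]  5  'babaa'
  20  s[21:],s[8:]  4  'baba'
  21  s[8:],s[18:]  3  'bab'
  22  s[18:],s[20:]  1  'b'
  23  s[20:],s[7:]  5  'bbaba'
  24  s[7:],s[17:]  4  'bbab'
  25  s[17:],s[6:]  2  'bb'
  26  s[6:],s[16:]  5  'bbbab'
  27  s[16:],s[5:]  3  'bbb'
  28  s[5:],s[4:]  4  'bbbb'
  29  s[4:],s[3:]  5  'bbbbb'

n(n+1)/2 = 30·31/2 = 465
Σ LCP = 0 + 1 + 2 + 3 + 2 + 3 + 5 + 1 + 5 + 4 + 3 + 2 + 3 + 4 + 0 + 4 + 3 + 4 + 2 + 5 + 4 + 3 + 1 + 5 + 4 + 2 + 5 + 3 + 4 + 5 = 92
distinct = 465 − 92 = 373

373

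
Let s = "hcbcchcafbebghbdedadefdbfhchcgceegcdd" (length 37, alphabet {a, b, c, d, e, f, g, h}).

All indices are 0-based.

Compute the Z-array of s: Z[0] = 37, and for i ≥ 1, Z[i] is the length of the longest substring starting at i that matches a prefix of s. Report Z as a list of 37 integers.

[37, 0, 0, 0, 0, 2, 0, 0, 0, 0, 0, 0, 0, 1, 0, 0, 0, 0, 0, 0, 0, 0, 0, 0, 0, 2, 0, 2, 0, 0, 0, 0, 0, 0, 0, 0, 0]

Z[0]=37
i=1: i≥r, start 0; Z[1]=0
i=2: i≥r, start 0; Z[2]=0
i=3: i≥r, start 0; Z[3]=0
i=4: i≥r, start 0; Z[4]=0
i=5: i≥r, start 0; Z[5]=2 extend→box=[5,7)
i=6: min(r-i=1, Z[1]=0)=0; Z[6]=0
i=7: i≥r, start 0; Z[7]=0
i=8: i≥r, start 0; Z[8]=0
i=9: i≥r, start 0; Z[9]=0
i=10: i≥r, start 0; Z[10]=0
i=11: i≥r, start 0; Z[11]=0
i=12: i≥r, start 0; Z[12]=0
i=13: i≥r, start 0; Z[13]=1 extend→box=[13,14)
i=14: i≥r, start 0; Z[14]=0
i=15: i≥r, start 0; Z[15]=0
i=16: i≥r, start 0; Z[16]=0
i=17: i≥r, start 0; Z[17]=0
i=18: i≥r, start 0; Z[18]=0
i=19: i≥r, start 0; Z[19]=0
i=20: i≥r, start 0; Z[20]=0
i=21: i≥r, start 0; Z[21]=0
i=22: i≥r, start 0; Z[22]=0
i=23: i≥r, start 0; Z[23]=0
i=24: i≥r, start 0; Z[24]=0
i=25: i≥r, start 0; Z[25]=2 extend→box=[25,27)
i=26: min(r-i=1, Z[1]=0)=0; Z[26]=0
i=27: i≥r, start 0; Z[27]=2 extend→box=[27,29)
i=28: min(r-i=1, Z[1]=0)=0; Z[28]=0
i=29: i≥r, start 0; Z[29]=0
i=30: i≥r, start 0; Z[30]=0
i=31: i≥r, start 0; Z[31]=0
i=32: i≥r, start 0; Z[32]=0
i=33: i≥r, start 0; Z[33]=0
i=34: i≥r, start 0; Z[34]=0
i=35: i≥r, start 0; Z[35]=0
i=36: i≥r, start 0; Z[36]=0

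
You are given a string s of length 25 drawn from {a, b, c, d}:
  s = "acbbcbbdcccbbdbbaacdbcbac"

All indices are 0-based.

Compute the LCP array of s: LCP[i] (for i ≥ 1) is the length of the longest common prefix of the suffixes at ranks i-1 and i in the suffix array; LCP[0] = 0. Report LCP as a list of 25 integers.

sorted suffixes:
  #0 SA[0]=16  'aacdbcbac'
  #1 SA[1]=23  'ac'
  #2 SA[2]=0  'acbbcbbdcccbbdbbaacdbcbac'
  #3 SA[3]=17  'acdbcbac'
  #4 SA[4]=15  'baacdbcbac'
  #5 SA[5]=22  'bac'
  #6 SA[6]=14  'bbaacdbcbac'
  #7 SA[7]=2  'bbcbbdcccbbdbbaacdbcbac'
  #8 SA[8]=11  'bbdbbaacdbcbac'
  #9 SA[9]=5  'bbdcccbbdbbaacdbcbac'
  #10 SA[10]=20  'bcbac'
  #11 SA[11]=3  'bcbbdcccbbdbbaacdbcbac'
  #12 SA[12]=12  'bdbbaacdbcbac'
  #13 SA[13]=6  'bdcccbbdbbaacdbcbac'
  #14 SA[14]=24  'c'
  #15 SA[15]=21  'cbac'
  #16 SA[16]=1  'cbbcbbdcccbbdbbaacdbcbac'
  #17 SA[17]=10  'cbbdbbaacdbcbac'
  #18 SA[18]=4  'cbbdcccbbdbbaacdbcbac'
  #19 SA[19]=9  'ccbbdbbaacdbcbac'
  #20 SA[20]=8  'cccbbdbbaacdbcbac'
  #21 SA[21]=18  'cdbcbac'
  #22 SA[22]=13  'dbbaacdbcbac'
  #23 SA[23]=19  'dbcbac'
  #24 SA[24]=7  'dcccbbdbbaacdbcbac'

SA = [16, 23, 0, 17, 15, 22, 14, 2, 11, 5, 20, 3, 12, 6, 24, 21, 1, 10, 4, 9, 8, 18, 13, 19, 7]
rank  pair      lcp
   1  s[16:],s[23:]  1  'a'
   2  s[23:],s[0:]  2  'ac'
   3  s[0:],s[17:]  2  'ac'
   4  s[17:],s[15:]  0  ''
   5  s[15:],s[22:]  2  'ba'
   6  s[22:],s[14:]  1  'b'
   7  s[14:],s[2:]  2  'bb'
   8  s[2:],s[11:]  2  'bb'
   9  s[11:],s[5:]  3  'bbd'
  10  s[5:],s[20:]  1  'b'
  11  s[20:],s[3:]  3  'bcb'
  12  s[3:],s[12:]  1  'b'
  13  s[12:],s[6:]  2  'bd'
  14  s[6:],s[24:]  0  ''
  15  s[24:],s[21:]  1  'c'
  16  s[21:],s[1:]  2  'cb'
  17  s[1:],s[10:]  3  'cbb'
  18  s[10:],s[4:]  4  'cbbd'
  19  s[4:],s[9:]  1  'c'
  20  s[9:],s[8:]  2  'cc'
  21  s[8:],s[18:]  1  'c'
  22  s[18:],s[13:]  0  ''
  23  s[13:],s[19:]  2  'db'
  24  s[19:],s[7:]  1  'd'

[0, 1, 2, 2, 0, 2, 1, 2, 2, 3, 1, 3, 1, 2, 0, 1, 2, 3, 4, 1, 2, 1, 0, 2, 1]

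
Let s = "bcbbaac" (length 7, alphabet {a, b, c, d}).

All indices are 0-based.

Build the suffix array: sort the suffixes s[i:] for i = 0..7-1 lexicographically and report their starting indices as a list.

[4, 5, 3, 2, 0, 6, 1]

rank→(start, suffix):
  0 → (4, 'aac')
  1 → (5, 'ac')
  2 → (3, 'baac')
  3 → (2, 'bbaac')
  4 → (0, 'bcbbaac')
  5 → (6, 'c')
  6 → (1, 'cbbaac')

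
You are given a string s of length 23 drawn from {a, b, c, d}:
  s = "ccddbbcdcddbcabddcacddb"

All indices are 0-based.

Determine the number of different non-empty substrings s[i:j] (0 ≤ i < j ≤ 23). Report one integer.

sorted suffixes:
  #0 SA[0]=13  'abddcacddb'
  #1 SA[1]=18  'acddb'
  #2 SA[2]=22  'b'
  #3 SA[3]=4  'bbcdcddbcabddcacddb'
  #4 SA[4]=11  'bcabddcacddb'
  #5 SA[5]=5  'bcdcddbcabddcacddb'
  #6 SA[6]=14  'bddcacddb'
  #7 SA[7]=12  'cabddcacddb'
  #8 SA[8]=17  'cacddb'
  #9 SA[9]=0  'ccddbbcdcddbcabddcacddb'
  #10 SA[10]=6  'cdcddbcabddcacddb'
  #11 SA[11]=19  'cddb'
  #12 SA[12]=1  'cddbbcdcddbcabddcacddb'
  #13 SA[13]=8  'cddbcabddcacddb'
  #14 SA[14]=21  'db'
  #15 SA[15]=3  'dbbcdcddbcabddcacddb'
  #16 SA[16]=10  'dbcabddcacddb'
  #17 SA[17]=16  'dcacddb'
  #18 SA[18]=7  'dcddbcabddcacddb'
  #19 SA[19]=20  'ddb'
  #20 SA[20]=2  'ddbbcdcddbcabddcacddb'
  #21 SA[21]=9  'ddbcabddcacddb'
  #22 SA[22]=15  'ddcacddb'

SA = [13, 18, 22, 4, 11, 5, 14, 12, 17, 0, 6, 19, 1, 8, 21, 3, 10, 16, 7, 20, 2, 9, 15]
rank  pair      lcp
   1  s[13:],s[18:]  1  'a'
   2  s[18:],s[22:]  0  ''
   3  s[22:],s[4:]  1  'b'
   4  s[4:],s[11:]  1  'b'
   5  s[11:],s[5:]  2  'bc'
   6  s[5:],s[14:]  1  'b'
   7  s[14:],s[12:]  0  ''
   8  s[12:],s[17:]  2  'ca'
   9  s[17:],s[0:]  1  'c'
  10  s[0:],s[6:]  1  'c'
  11  s[6:],s[19:]  2  'cd'
  12  s[19:],s[1:]  4  'cddb'
  13  s[1:],s[8:]  4  'cddb'
  14  s[8:],s[21:]  0  ''
  15  s[21:],s[3:]  2  'db'
  16  s[3:],s[10:]  2  'db'
  17  s[10:],s[16:]  1  'd'
  18  s[16:],s[7:]  2  'dc'
  19  s[7:],s[20:]  1  'd'
  20  s[20:],s[2:]  3  'ddb'
  21  s[2:],s[9:]  3  'ddb'
  22  s[9:],s[15:]  2  'dd'

n(n+1)/2 = 23·24/2 = 276
Σ LCP = 0 + 1 + 0 + 1 + 1 + 2 + 1 + 0 + 2 + 1 + 1 + 2 + 4 + 4 + 0 + 2 + 2 + 1 + 2 + 1 + 3 + 3 + 2 = 36
distinct = 276 − 36 = 240

240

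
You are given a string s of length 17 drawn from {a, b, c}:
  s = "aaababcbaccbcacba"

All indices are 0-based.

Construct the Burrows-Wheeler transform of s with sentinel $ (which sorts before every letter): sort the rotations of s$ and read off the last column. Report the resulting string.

ab$aabcbcaccababca

rank  rotation            last
    0  $aaababcbaccbcacba  a
    1  a$aaababcbaccbcacb  b
    2  aaababcbaccbcacba$  $
    3  aababcbaccbcacba$a  a
    4  ababcbaccbcacba$aa  a
    5  abcbaccbcacba$aaab  b
    6  acba$aaababcbaccbc  c
    7  accbcacba$aaababcb  b
    8  ba$aaababcbaccbcac  c
    9  babcbaccbcacba$aaa  a
   10  baccbcacba$aaababc  c
   11  bcacba$aaababcbacc  c
   12  bcbaccbcacba$aaaba  a
   13  cacba$aaababcbaccb  b
   14  cba$aaababcbaccbca  a
   15  cbaccbcacba$aaabab  b
   16  cbcacba$aaababcbac  c
   17  ccbcacba$aaababcba  a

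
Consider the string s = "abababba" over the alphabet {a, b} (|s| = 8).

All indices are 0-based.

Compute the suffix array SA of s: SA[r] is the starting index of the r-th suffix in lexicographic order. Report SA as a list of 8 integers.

[7, 0, 2, 4, 6, 1, 3, 5]

rank→(start, suffix):
  0 → (7, 'a')
  1 → (0, 'abababba')
  2 → (2, 'ababba')
  3 → (4, 'abba')
  4 → (6, 'ba')
  5 → (1, 'bababba')
  6 → (3, 'babba')
  7 → (5, 'bba')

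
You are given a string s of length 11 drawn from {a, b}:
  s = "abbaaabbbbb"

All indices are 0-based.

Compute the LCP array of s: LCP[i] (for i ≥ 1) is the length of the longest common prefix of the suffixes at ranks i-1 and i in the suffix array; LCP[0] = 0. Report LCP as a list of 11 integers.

[0, 2, 1, 3, 0, 1, 1, 2, 2, 3, 4]

sorted suffixes:
  #0 SA[0]=3  'aaabbbbb'
  #1 SA[1]=4  'aabbbbb'
  #2 SA[2]=0  'abbaaabbbbb'
  #3 SA[3]=5  'abbbbb'
  #4 SA[4]=10  'b'
  #5 SA[5]=2  'baaabbbbb'
  #6 SA[6]=9  'bb'
  #7 SA[7]=1  'bbaaabbbbb'
  #8 SA[8]=8  'bbb'
  #9 SA[9]=7  'bbbb'
  #10 SA[10]=6  'bbbbb'

SA = [3, 4, 0, 5, 10, 2, 9, 1, 8, 7, 6]
[i] adj suffixes → lcp
  [1] 3/4 → 2 ('aa')
  [2] 4/0 → 1 ('a')
  [3] 0/5 → 3 ('abb')
  [4] 5/10 → 0 ('')
  [5] 10/2 → 1 ('b')
  [6] 2/9 → 1 ('b')
  [7] 9/1 → 2 ('bb')
  [8] 1/8 → 2 ('bb')
  [9] 8/7 → 3 ('bbb')
  [10] 7/6 → 4 ('bbbb')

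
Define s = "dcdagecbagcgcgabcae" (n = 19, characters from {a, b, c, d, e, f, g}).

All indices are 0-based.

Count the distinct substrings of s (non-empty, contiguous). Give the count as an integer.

173

rank | idx | suffix
   0 |  14 | abcae
   1 |  17 | ae
   2 |   8 | agcgcgabcae
   3 |   3 | agecbagcgcgabcae
   4 |   7 | bagcgcgabcae
   5 |  15 | bcae
   6 |  16 | cae
   7 |   6 | cbagcgcgabcae
   8 |   1 | cdagecbagcgcgabcae
   9 |  12 | cgabcae
  10 |  10 | cgcgabcae
  11 |   2 | dagecbagcgcgabcae
  12 |   0 | dcdagecbagcgcgabcae
  13 |  18 | e
  14 |   5 | ecbagcgcgabcae
  15 |  13 | gabcae
  16 |  11 | gcgabcae
  17 |   9 | gcgcgabcae
  18 |   4 | gecbagcgcgabcae

SA = [14, 17, 8, 3, 7, 15, 16, 6, 1, 12, 10, 2, 0, 18, 5, 13, 11, 9, 4]
i: (SA[i-1],SA[i]) lcp shared
  1: (14,17) 1 'a'
  2: (17,8) 1 'a'
  3: (8,3) 2 'ag'
  4: (3,7) 0 ''
  5: (7,15) 1 'b'
  6: (15,16) 0 ''
  7: (16,6) 1 'c'
  8: (6,1) 1 'c'
  9: (1,12) 1 'c'
  10: (12,10) 2 'cg'
  11: (10,2) 0 ''
  12: (2,0) 1 'd'
  13: (0,18) 0 ''
  14: (18,5) 1 'e'
  15: (5,13) 0 ''
  16: (13,11) 1 'g'
  17: (11,9) 3 'gcg'
  18: (9,4) 1 'g'

n(n+1)/2 = 19·20/2 = 190
Σ LCP = 0 + 1 + 1 + 2 + 0 + 1 + 0 + 1 + 1 + 1 + 2 + 0 + 1 + 0 + 1 + 0 + 1 + 3 + 1 = 17
distinct = 190 − 17 = 173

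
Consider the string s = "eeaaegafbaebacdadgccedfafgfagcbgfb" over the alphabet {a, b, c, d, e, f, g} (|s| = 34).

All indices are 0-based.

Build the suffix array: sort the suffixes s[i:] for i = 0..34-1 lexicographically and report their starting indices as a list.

sorted suffixes:
  #0 SA[0]=2  'aaegafbaebacdadgccedfafgfagcbgfb'
  #1 SA[1]=12  'acdadgccedfafgfagcbgfb'
  #2 SA[2]=15  'adgccedfafgfagcbgfb'
  #3 SA[3]=9  'aebacdadgccedfafgfagcbgfb'
  #4 SA[4]=3  'aegafbaebacdadgccedfafgfagcbgfb'
  #5 SA[5]=6  'afbaebacdadgccedfafgfagcbgfb'
  #6 SA[6]=23  'afgfagcbgfb'
  #7 SA[7]=27  'agcbgfb'
  #8 SA[8]=33  'b'
  #9 SA[9]=11  'bacdadgccedfafgfagcbgfb'
  #10 SA[10]=8  'baebacdadgccedfafgfagcbgfb'
  #11 SA[11]=30  'bgfb'
  #12 SA[12]=29  'cbgfb'
  #13 SA[13]=18  'ccedfafgfagcbgfb'
  #14 SA[14]=13  'cdadgccedfafgfagcbgfb'
  #15 SA[15]=19  'cedfafgfagcbgfb'
  #16 SA[16]=14  'dadgccedfafgfagcbgfb'
  #17 SA[17]=21  'dfafgfagcbgfb'
  #18 SA[18]=16  'dgccedfafgfagcbgfb'
  #19 SA[19]=1  'eaaegafbaebacdadgccedfafgfagcbgfb'
  #20 SA[20]=10  'ebacdadgccedfafgfagcbgfb'
  #21 SA[21]=20  'edfafgfagcbgfb'
  #22 SA[22]=0  'eeaaegafbaebacdadgccedfafgfagcbgfb'
  #23 SA[23]=4  'egafbaebacdadgccedfafgfagcbgfb'
  #24 SA[24]=22  'fafgfagcbgfb'
  #25 SA[25]=26  'fagcbgfb'
  #26 SA[26]=32  'fb'
  #27 SA[27]=7  'fbaebacdadgccedfafgfagcbgfb'
  #28 SA[28]=24  'fgfagcbgfb'
  #29 SA[29]=5  'gafbaebacdadgccedfafgfagcbgfb'
  #30 SA[30]=28  'gcbgfb'
  #31 SA[31]=17  'gccedfafgfagcbgfb'
  #32 SA[32]=25  'gfagcbgfb'
  #33 SA[33]=31  'gfb'

[2, 12, 15, 9, 3, 6, 23, 27, 33, 11, 8, 30, 29, 18, 13, 19, 14, 21, 16, 1, 10, 20, 0, 4, 22, 26, 32, 7, 24, 5, 28, 17, 25, 31]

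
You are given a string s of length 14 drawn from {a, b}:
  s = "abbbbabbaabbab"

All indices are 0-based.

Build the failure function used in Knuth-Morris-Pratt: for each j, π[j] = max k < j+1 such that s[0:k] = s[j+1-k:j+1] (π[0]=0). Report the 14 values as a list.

π[0] = 0
j=1 s[j]='b': π[1]=0 (border '')
j=2 s[j]='b': π[2]=0 (border '')
j=3 s[j]='b': π[3]=0 (border '')
j=4 s[j]='b': π[4]=0 (border '')
j=5 s[j]='a': π[5]=1 (border 'a')
j=6 s[j]='b': π[6]=2 (border 'ab')
j=7 s[j]='b': π[7]=3 (border 'abb')
j=8 s[j]='a': k: 3→0; π[8]=1 (border 'a')
j=9 s[j]='a': k: 1→0; π[9]=1 (border 'a')
j=10 s[j]='b': π[10]=2 (border 'ab')
j=11 s[j]='b': π[11]=3 (border 'abb')
j=12 s[j]='a': k: 3→0; π[12]=1 (border 'a')
j=13 s[j]='b': π[13]=2 (border 'ab')

[0, 0, 0, 0, 0, 1, 2, 3, 1, 1, 2, 3, 1, 2]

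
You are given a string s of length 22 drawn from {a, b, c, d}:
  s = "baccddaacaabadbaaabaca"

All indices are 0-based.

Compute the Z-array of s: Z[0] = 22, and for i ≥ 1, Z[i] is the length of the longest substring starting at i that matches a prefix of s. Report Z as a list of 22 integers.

[22, 0, 0, 0, 0, 0, 0, 0, 0, 0, 0, 2, 0, 0, 2, 0, 0, 0, 3, 0, 0, 0]

Z[0]=22
i=1: fresh scan; Z[1]=0
i=2: fresh scan; Z[2]=0
i=3: fresh scan; Z[3]=0
i=4: fresh scan; Z[4]=0
i=5: fresh scan; Z[5]=0
i=6: fresh scan; Z[6]=0
i=7: fresh scan; Z[7]=0
i=8: fresh scan; Z[8]=0
i=9: fresh scan; Z[9]=0
i=10: fresh scan; Z[10]=0
i=11: fresh scan; Z[11]=2 scan→box=[11,13)
i=12: min(r-i=1, Z[1]=0)=0; Z[12]=0
i=13: fresh scan; Z[13]=0
i=14: fresh scan; Z[14]=2 scan→box=[14,16)
i=15: min(r-i=1, Z[1]=0)=0; Z[15]=0
i=16: fresh scan; Z[16]=0
i=17: fresh scan; Z[17]=0
i=18: fresh scan; Z[18]=3 scan→box=[18,21)
i=19: min(r-i=2, Z[1]=0)=0; Z[19]=0
i=20: min(r-i=1, Z[2]=0)=0; Z[20]=0
i=21: fresh scan; Z[21]=0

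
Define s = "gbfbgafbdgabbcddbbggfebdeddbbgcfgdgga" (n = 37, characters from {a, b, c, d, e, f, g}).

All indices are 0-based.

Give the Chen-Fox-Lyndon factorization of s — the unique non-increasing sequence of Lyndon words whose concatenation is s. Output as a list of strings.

emit factor 1: 'g' (i=0, period=1)
emit factor 2: 'bfbg' (i=1, period=4)
emit factor 3: 'afbdg' (i=5, period=5)
emit factor 4: 'abbcddbbggfebdeddbbgcfgdgg' (i=10, period=26)
emit factor 5: 'a' (i=36, period=1)

["g", "bfbg", "afbdg", "abbcddbbggfebdeddbbgcfgdgg", "a"]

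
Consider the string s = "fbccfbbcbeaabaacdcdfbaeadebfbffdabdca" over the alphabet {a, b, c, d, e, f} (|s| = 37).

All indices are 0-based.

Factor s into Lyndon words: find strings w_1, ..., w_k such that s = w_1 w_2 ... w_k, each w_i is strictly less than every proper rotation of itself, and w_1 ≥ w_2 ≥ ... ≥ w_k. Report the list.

emit factor 1: 'f' (i=0, period=1)
emit factor 2: 'bccf' (i=1, period=4)
emit factor 3: 'bbcbe' (i=5, period=5)
emit factor 4: 'aabaacdcdfbaeadebfbffdabdc' (i=10, period=26)
emit factor 5: 'a' (i=36, period=1)

["f", "bccf", "bbcbe", "aabaacdcdfbaeadebfbffdabdc", "a"]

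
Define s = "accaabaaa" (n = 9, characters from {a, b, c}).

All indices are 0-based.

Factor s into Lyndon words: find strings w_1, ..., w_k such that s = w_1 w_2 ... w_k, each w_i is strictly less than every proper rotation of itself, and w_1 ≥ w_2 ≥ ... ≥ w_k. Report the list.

emit factor 1: 'acc' (i=0, period=3)
emit factor 2: 'aab' (i=3, period=3)
emit factor 3: 'a' (i=6, period=1)
emit factor 4: 'a' (i=7, period=1)
emit factor 5: 'a' (i=8, period=1)

["acc", "aab", "a", "a", "a"]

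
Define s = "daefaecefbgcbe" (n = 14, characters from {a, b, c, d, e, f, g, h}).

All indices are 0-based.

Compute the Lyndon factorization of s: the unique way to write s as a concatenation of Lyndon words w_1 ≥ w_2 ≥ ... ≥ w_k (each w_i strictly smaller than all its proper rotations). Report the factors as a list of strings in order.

["d", "aef", "aecefbgcbe"]

emit factor 1: 'd' (i=0, period=1)
emit factor 2: 'aef' (i=1, period=3)
emit factor 3: 'aecefbgcbe' (i=4, period=10)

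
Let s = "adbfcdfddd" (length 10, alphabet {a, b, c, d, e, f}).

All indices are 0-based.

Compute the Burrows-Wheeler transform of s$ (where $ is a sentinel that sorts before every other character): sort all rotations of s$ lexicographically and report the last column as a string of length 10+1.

rank  rotation     last
    0  $adbfcdfddd  d
    1  adbfcdfddd$  $
    2  bfcdfddd$ad  d
    3  cdfddd$adbf  f
    4  d$adbfcdfdd  d
    5  dbfcdfddd$a  a
    6  dd$adbfcdfd  d
    7  ddd$adbfcdf  f
    8  dfddd$adbfc  c
    9  fcdfddd$adb  b
   10  fddd$adbfcd  d

d$dfdadfcbd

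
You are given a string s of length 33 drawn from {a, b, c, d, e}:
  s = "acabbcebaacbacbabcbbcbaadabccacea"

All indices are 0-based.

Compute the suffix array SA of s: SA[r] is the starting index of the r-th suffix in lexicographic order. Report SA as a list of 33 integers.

[32, 8, 22, 2, 15, 25, 0, 12, 9, 29, 23, 7, 21, 14, 11, 18, 3, 19, 16, 26, 4, 1, 28, 20, 13, 10, 17, 27, 30, 5, 24, 31, 6]

rank→(start, suffix):
  0 → (32, 'a')
  1 → (8, 'aacbacbabcbbcbaadabccacea')
  2 → (22, 'aadabccacea')
  3 → (2, 'abbcebaacbacbabcbbcbaadabccacea')
  4 → (15, 'abcbbcbaadabccacea')
  5 → (25, 'abccacea')
  6 → (0, 'acabbcebaacbacbabcbbcbaadabccacea')
  7 → (12, 'acbabcbbcbaadabccacea')
  8 → (9, 'acbacbabcbbcbaadabccacea')
  9 → (29, 'acea')
  10 → (23, 'adabccacea')
  11 → (7, 'baacbacbabcbbcbaadabccacea')
  12 → (21, 'baadabccacea')
  13 → (14, 'babcbbcbaadabccacea')
  14 → (11, 'bacbabcbbcbaadabccacea')
  15 → (18, 'bbcbaadabccacea')
  16 → (3, 'bbcebaacbacbabcbbcbaadabccacea')
  17 → (19, 'bcbaadabccacea')
  18 → (16, 'bcbbcbaadabccacea')
  19 → (26, 'bccacea')
  20 → (4, 'bcebaacbacbabcbbcbaadabccacea')
  21 → (1, 'cabbcebaacbacbabcbbcbaadabccacea')
  22 → (28, 'cacea')
  23 → (20, 'cbaadabccacea')
  24 → (13, 'cbabcbbcbaadabccacea')
  25 → (10, 'cbacbabcbbcbaadabccacea')
  26 → (17, 'cbbcbaadabccacea')
  27 → (27, 'ccacea')
  28 → (30, 'cea')
  29 → (5, 'cebaacbacbabcbbcbaadabccacea')
  30 → (24, 'dabccacea')
  31 → (31, 'ea')
  32 → (6, 'ebaacbacbabcbbcbaadabccacea')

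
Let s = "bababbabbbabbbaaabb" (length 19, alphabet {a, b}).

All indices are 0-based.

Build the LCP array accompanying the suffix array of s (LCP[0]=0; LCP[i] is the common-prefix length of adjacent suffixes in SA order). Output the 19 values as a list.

rank | idx | suffix
   0 |  14 | aaabb
   1 |  15 | aabb
   2 |   1 | ababbabbbabbbaaabb
   3 |  16 | abb
   4 |   3 | abbabbbabbbaaabb
   5 |  10 | abbbaaabb
   6 |   6 | abbbabbbaaabb
   7 |  18 | b
   8 |  13 | baaabb
   9 |   0 | bababbabbbabbbaaabb
  10 |   2 | babbabbbabbbaaabb
  11 |   9 | babbbaaabb
  12 |   5 | babbbabbbaaabb
  13 |  17 | bb
  14 |  12 | bbaaabb
  15 |   8 | bbabbbaaabb
  16 |   4 | bbabbbabbbaaabb
  17 |  11 | bbbaaabb
  18 |   7 | bbbabbbaaabb

SA = [14, 15, 1, 16, 3, 10, 6, 18, 13, 0, 2, 9, 5, 17, 12, 8, 4, 11, 7]
rank  pair      lcp
   1  s[14:],s[15:]  2  'aa'
   2  s[15:],s[1:]  1  'a'
   3  s[1:],s[16:]  2  'ab'
   4  s[16:],s[3:]  3  'abb'
   5  s[3:],s[10:]  3  'abb'
   6  s[10:],s[6:]  5  'abbba'
   7  s[6:],s[18:]  0  ''
   8  s[18:],s[13:]  1  'b'
   9  s[13:],s[0:]  2  'ba'
  10  s[0:],s[2:]  3  'bab'
  11  s[2:],s[9:]  4  'babb'
  12  s[9:],s[5:]  6  'babbba'
  13  s[5:],s[17:]  1  'b'
  14  s[17:],s[12:]  2  'bb'
  15  s[12:],s[8:]  3  'bba'
  16  s[8:],s[4:]  7  'bbabbba'
  17  s[4:],s[11:]  2  'bb'
  18  s[11:],s[7:]  4  'bbba'

[0, 2, 1, 2, 3, 3, 5, 0, 1, 2, 3, 4, 6, 1, 2, 3, 7, 2, 4]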